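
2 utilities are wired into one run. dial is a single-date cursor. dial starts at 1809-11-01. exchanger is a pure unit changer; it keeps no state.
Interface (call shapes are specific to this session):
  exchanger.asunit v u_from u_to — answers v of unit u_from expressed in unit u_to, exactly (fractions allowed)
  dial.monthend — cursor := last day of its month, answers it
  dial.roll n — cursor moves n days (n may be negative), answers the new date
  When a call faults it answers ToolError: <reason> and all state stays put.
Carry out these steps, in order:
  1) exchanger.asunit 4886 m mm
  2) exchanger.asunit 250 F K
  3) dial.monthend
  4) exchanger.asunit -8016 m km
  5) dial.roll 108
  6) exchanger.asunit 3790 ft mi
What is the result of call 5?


! exchanger.asunit(v=4886, u_from=m, u_to=mm) == 4886000
! exchanger.asunit(v=250, u_from=F, u_to=K) == 70967/180
! dial.monthend() == 1809-11-30
! exchanger.asunit(v=-8016, u_from=m, u_to=km) == -1002/125
! dial.roll(n=108) == 1810-03-18
! exchanger.asunit(v=3790, u_from=ft, u_to=mi) == 379/528

Answer: 1810-03-18


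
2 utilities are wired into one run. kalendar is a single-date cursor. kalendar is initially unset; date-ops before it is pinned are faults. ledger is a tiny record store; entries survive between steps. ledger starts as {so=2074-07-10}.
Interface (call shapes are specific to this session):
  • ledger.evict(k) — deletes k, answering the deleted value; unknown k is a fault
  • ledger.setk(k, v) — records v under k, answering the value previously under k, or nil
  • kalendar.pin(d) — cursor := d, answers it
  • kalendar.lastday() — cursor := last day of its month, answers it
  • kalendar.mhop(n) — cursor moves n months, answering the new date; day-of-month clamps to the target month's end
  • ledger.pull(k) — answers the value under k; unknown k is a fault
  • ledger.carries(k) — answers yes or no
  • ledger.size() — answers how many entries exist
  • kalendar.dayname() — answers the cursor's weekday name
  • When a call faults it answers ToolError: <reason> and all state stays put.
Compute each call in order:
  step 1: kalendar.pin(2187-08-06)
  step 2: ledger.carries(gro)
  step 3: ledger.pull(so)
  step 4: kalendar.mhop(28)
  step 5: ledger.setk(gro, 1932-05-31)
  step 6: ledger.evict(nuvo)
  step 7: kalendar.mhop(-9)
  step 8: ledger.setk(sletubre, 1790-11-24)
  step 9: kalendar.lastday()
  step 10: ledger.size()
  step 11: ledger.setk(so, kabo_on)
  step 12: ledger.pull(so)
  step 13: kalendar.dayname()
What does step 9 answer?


Answer: 2189-03-31

Derivation:
Act: kalendar.pin[d=2187-08-06]
Obs: 2187-08-06
Act: ledger.carries[k=gro]
Obs: no
Act: ledger.pull[k=so]
Obs: 2074-07-10
Act: kalendar.mhop[n=28]
Obs: 2189-12-06
Act: ledger.setk[k=gro; v=1932-05-31]
Obs: nil
Act: ledger.evict[k=nuvo]
Obs: ToolError: no such key nuvo
Act: kalendar.mhop[n=-9]
Obs: 2189-03-06
Act: ledger.setk[k=sletubre; v=1790-11-24]
Obs: nil
Act: kalendar.lastday[]
Obs: 2189-03-31
Act: ledger.size[]
Obs: 3
Act: ledger.setk[k=so; v=kabo_on]
Obs: 2074-07-10
Act: ledger.pull[k=so]
Obs: kabo_on
Act: kalendar.dayname[]
Obs: Tuesday


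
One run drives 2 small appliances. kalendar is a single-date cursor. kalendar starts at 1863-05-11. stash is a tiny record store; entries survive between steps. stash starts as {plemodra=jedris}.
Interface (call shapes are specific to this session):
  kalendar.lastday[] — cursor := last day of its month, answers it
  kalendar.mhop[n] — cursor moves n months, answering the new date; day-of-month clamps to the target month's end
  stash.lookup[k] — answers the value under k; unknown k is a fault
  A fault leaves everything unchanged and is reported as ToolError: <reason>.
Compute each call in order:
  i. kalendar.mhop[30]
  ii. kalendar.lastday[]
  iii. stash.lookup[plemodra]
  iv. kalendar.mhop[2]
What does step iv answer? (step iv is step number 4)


I try kalendar.mhop passing n='30', giving 1865-11-11.
Invoking kalendar.lastday(), and see 1865-11-30.
Now I run stash.lookup passing k='plemodra', giving jedris.
I call kalendar.mhop passing n='2', → 1866-01-30.

Answer: 1866-01-30


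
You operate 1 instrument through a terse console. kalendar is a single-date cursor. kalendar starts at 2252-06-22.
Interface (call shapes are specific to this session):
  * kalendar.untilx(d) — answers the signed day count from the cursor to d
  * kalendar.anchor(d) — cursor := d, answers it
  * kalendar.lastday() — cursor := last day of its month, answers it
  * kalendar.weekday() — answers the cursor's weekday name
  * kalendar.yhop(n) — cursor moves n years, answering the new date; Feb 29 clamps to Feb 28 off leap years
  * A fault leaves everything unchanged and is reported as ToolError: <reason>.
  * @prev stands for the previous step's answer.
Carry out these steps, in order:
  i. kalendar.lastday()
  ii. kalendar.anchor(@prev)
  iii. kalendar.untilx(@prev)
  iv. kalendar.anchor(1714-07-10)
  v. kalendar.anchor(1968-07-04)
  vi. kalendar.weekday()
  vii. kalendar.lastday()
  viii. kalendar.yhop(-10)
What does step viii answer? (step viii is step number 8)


Now I run kalendar.lastday, and observe 2252-06-30.
Now I run kalendar.anchor with d: @prev, → 2252-06-30.
I use kalendar.untilx with d: @prev: 0.
I invoke kalendar.anchor with d: 1714-07-10, — result: 1714-07-10.
I run kalendar.anchor with d: 1968-07-04, — result: 1968-07-04.
Calling kalendar.weekday(), giving Thursday.
I call kalendar.lastday(), and get 1968-07-31.
I invoke kalendar.yhop with n: -10, → 1958-07-31.

Answer: 1958-07-31


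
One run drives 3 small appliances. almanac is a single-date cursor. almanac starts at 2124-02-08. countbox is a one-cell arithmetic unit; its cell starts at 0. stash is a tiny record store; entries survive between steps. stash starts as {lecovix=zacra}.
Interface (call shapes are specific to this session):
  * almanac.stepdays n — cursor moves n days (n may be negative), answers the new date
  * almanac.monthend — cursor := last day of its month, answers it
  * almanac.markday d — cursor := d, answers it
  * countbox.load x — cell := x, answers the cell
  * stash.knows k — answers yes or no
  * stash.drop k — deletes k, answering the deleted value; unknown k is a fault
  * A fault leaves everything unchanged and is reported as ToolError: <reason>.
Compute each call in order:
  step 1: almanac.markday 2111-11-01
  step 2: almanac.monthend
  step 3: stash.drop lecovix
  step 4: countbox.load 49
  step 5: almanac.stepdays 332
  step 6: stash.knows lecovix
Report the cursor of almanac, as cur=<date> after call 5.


Answer: cur=2112-10-27

Derivation:
Next I call almanac.markday(d→2111-11-01), and see 2111-11-01.
Then almanac.monthend(), giving 2111-11-30.
Now I run stash.drop(k→lecovix): zacra.
Invoking countbox.load(x→49), — result: 49.
I use almanac.stepdays(n→332), — result: 2112-10-27.
I invoke stash.knows(k→lecovix), giving no.


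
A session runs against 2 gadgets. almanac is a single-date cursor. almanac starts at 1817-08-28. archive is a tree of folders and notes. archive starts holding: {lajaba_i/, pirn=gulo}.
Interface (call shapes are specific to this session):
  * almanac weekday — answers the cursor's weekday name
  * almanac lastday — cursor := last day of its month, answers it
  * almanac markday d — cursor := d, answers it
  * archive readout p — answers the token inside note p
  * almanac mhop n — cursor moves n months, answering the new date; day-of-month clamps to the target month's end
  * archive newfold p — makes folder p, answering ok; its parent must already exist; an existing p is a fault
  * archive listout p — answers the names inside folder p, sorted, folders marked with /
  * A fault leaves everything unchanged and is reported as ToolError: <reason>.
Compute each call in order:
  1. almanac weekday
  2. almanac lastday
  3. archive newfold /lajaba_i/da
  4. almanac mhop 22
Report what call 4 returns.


Answer: 1819-06-30

Derivation:
% almanac weekday
= Thursday
% almanac lastday
= 1817-08-31
% archive newfold p→/lajaba_i/da
= ok
% almanac mhop n→22
= 1819-06-30


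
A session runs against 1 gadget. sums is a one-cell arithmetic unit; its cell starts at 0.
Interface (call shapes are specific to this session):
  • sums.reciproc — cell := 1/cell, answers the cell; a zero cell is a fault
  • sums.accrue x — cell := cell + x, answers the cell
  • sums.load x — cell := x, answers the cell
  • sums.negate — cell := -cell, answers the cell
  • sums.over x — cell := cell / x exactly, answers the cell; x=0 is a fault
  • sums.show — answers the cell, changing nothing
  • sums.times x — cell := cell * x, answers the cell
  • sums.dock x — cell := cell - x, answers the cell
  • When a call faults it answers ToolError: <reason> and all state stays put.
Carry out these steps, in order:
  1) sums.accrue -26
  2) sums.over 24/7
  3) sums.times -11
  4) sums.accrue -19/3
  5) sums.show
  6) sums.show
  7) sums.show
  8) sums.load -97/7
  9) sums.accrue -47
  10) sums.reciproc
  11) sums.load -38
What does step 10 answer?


Answer: -7/426

Derivation:
Do: accrue[-26]
See: -26
Do: over[24/7]
See: -91/12
Do: times[-11]
See: 1001/12
Do: accrue[-19/3]
See: 925/12
Do: show[]
See: 925/12
Do: show[]
See: 925/12
Do: show[]
See: 925/12
Do: load[-97/7]
See: -97/7
Do: accrue[-47]
See: -426/7
Do: reciproc[]
See: -7/426
Do: load[-38]
See: -38


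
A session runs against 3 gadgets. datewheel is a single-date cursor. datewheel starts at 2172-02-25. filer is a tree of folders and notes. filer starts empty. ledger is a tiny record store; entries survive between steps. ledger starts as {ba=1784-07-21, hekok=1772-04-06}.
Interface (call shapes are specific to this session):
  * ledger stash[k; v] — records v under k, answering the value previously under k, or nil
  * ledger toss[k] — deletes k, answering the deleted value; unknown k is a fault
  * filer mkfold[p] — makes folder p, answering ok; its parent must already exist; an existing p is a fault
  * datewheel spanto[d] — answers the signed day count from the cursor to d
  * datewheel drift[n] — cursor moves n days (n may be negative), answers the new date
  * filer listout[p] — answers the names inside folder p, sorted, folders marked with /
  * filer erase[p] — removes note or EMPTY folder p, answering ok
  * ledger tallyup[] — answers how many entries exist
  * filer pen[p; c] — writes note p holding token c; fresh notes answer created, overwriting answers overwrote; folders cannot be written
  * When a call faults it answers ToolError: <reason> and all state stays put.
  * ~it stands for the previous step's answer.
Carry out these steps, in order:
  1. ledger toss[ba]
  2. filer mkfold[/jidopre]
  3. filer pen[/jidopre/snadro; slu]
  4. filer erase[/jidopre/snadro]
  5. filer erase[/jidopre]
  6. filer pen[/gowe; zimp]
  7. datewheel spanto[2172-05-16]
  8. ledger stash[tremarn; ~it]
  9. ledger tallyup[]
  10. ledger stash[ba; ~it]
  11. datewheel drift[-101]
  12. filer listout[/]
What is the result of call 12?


Answer: [gowe]

Derivation:
·→ ledger toss(k→ba)
·← 1784-07-21
·→ filer mkfold(p→/jidopre)
·← ok
·→ filer pen(p→/jidopre/snadro, c→slu)
·← created
·→ filer erase(p→/jidopre/snadro)
·← ok
·→ filer erase(p→/jidopre)
·← ok
·→ filer pen(p→/gowe, c→zimp)
·← created
·→ datewheel spanto(d→2172-05-16)
·← 81
·→ ledger stash(k→tremarn, v→~it)
·← nil
·→ ledger tallyup()
·← 2
·→ ledger stash(k→ba, v→~it)
·← nil
·→ datewheel drift(n→-101)
·← 2171-11-16
·→ filer listout(p→/)
·← [gowe]


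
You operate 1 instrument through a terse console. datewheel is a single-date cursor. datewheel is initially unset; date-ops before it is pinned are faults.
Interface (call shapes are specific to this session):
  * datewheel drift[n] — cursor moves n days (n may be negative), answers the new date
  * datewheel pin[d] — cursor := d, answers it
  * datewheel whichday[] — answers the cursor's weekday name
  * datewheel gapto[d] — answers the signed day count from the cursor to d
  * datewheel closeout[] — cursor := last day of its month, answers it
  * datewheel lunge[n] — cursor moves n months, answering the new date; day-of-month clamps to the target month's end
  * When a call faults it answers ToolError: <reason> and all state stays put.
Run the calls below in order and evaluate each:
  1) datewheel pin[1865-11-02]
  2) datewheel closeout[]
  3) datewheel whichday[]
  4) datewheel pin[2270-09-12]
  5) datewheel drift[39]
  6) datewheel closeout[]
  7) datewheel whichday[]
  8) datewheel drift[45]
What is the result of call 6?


Answer: 2270-10-31

Derivation:
-> datewheel pin(d='1865-11-02')
<- 1865-11-02
-> datewheel closeout()
<- 1865-11-30
-> datewheel whichday()
<- Thursday
-> datewheel pin(d='2270-09-12')
<- 2270-09-12
-> datewheel drift(n='39')
<- 2270-10-21
-> datewheel closeout()
<- 2270-10-31
-> datewheel whichday()
<- Monday
-> datewheel drift(n='45')
<- 2270-12-15


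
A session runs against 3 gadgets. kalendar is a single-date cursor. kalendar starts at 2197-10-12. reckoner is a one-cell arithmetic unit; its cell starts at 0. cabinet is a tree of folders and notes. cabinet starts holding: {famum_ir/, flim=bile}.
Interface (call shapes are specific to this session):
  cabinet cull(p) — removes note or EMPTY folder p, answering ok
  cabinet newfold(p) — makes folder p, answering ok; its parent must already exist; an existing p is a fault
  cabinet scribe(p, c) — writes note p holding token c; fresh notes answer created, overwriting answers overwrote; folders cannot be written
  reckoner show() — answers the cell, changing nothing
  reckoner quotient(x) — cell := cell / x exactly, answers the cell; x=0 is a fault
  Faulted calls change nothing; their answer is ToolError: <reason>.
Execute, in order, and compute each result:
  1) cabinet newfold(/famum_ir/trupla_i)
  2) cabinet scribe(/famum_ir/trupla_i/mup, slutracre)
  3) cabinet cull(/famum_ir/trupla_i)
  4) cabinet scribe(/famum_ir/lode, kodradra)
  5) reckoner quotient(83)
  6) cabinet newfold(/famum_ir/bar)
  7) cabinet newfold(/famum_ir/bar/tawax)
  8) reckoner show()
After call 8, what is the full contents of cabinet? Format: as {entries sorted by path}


Next I call cabinet newfold using /famum_ir/trupla_i, → ok.
Then cabinet scribe using /famum_ir/trupla_i/mup, slutracre: created.
I use cabinet cull using /famum_ir/trupla_i, and get ToolError: not empty.
Then cabinet scribe using /famum_ir/lode, kodradra, — result: created.
Using reckoner quotient using 83, and see 0.
I run cabinet newfold using /famum_ir/bar, — result: ok.
I use cabinet newfold using /famum_ir/bar/tawax, — result: ok.
I call reckoner show, → 0.

Answer: {famum_ir/, famum_ir/bar/, famum_ir/bar/tawax/, famum_ir/lode=kodradra, famum_ir/trupla_i/, famum_ir/trupla_i/mup=slutracre, flim=bile}


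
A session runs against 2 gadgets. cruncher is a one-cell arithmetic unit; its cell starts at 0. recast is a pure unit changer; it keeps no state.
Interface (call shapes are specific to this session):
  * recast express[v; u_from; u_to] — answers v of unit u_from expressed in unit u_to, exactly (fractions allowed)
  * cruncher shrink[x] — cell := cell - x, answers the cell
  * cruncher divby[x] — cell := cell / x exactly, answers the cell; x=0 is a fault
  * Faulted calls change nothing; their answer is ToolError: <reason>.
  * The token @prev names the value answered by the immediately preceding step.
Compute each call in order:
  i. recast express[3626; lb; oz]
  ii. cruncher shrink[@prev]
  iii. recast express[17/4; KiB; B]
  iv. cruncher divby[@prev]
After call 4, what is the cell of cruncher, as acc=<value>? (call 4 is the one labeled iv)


-> recast express(v=3626, u_from=lb, u_to=oz)
<- 58016
-> cruncher shrink(x=@prev)
<- -58016
-> recast express(v=17/4, u_from=KiB, u_to=B)
<- 4352
-> cruncher divby(x=@prev)
<- -1813/136

Answer: acc=-1813/136


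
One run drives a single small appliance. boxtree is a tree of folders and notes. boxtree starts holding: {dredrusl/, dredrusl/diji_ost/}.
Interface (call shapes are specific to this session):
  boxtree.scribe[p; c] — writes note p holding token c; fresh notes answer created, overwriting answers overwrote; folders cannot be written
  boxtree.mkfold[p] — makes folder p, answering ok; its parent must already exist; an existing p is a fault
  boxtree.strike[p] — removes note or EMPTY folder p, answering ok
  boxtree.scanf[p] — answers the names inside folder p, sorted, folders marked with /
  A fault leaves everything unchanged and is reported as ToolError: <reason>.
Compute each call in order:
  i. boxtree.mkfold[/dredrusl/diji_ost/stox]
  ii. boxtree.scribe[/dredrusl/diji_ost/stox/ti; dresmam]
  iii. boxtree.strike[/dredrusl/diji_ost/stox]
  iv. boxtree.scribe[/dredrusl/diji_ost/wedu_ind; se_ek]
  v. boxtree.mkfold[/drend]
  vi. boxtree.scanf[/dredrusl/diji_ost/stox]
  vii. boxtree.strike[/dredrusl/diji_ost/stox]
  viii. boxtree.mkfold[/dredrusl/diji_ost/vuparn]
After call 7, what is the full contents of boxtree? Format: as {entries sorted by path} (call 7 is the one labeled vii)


Answer: {dredrusl/, dredrusl/diji_ost/, dredrusl/diji_ost/stox/, dredrusl/diji_ost/stox/ti=dresmam, dredrusl/diji_ost/wedu_ind=se_ek, drend/}

Derivation:
CALL mkfold[p→/dredrusl/diji_ost/stox]
RET  ok
CALL scribe[p→/dredrusl/diji_ost/stox/ti; c→dresmam]
RET  created
CALL strike[p→/dredrusl/diji_ost/stox]
RET  ToolError: not empty
CALL scribe[p→/dredrusl/diji_ost/wedu_ind; c→se_ek]
RET  created
CALL mkfold[p→/drend]
RET  ok
CALL scanf[p→/dredrusl/diji_ost/stox]
RET  [ti]
CALL strike[p→/dredrusl/diji_ost/stox]
RET  ToolError: not empty
CALL mkfold[p→/dredrusl/diji_ost/vuparn]
RET  ok


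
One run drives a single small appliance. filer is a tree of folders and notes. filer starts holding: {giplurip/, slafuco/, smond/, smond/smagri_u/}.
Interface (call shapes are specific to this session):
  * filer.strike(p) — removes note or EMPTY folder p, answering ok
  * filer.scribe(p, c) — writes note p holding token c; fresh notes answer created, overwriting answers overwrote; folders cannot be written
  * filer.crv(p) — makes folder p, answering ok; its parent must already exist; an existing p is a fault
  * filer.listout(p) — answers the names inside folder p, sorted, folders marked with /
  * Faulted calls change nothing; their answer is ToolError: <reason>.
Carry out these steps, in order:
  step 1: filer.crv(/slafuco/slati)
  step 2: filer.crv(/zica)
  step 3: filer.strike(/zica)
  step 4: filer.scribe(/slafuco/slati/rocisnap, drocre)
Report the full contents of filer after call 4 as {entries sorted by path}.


Answer: {giplurip/, slafuco/, slafuco/slati/, slafuco/slati/rocisnap=drocre, smond/, smond/smagri_u/}

Derivation:
Step: filer.crv[p→/slafuco/slati]
Result: ok
Step: filer.crv[p→/zica]
Result: ok
Step: filer.strike[p→/zica]
Result: ok
Step: filer.scribe[p→/slafuco/slati/rocisnap; c→drocre]
Result: created


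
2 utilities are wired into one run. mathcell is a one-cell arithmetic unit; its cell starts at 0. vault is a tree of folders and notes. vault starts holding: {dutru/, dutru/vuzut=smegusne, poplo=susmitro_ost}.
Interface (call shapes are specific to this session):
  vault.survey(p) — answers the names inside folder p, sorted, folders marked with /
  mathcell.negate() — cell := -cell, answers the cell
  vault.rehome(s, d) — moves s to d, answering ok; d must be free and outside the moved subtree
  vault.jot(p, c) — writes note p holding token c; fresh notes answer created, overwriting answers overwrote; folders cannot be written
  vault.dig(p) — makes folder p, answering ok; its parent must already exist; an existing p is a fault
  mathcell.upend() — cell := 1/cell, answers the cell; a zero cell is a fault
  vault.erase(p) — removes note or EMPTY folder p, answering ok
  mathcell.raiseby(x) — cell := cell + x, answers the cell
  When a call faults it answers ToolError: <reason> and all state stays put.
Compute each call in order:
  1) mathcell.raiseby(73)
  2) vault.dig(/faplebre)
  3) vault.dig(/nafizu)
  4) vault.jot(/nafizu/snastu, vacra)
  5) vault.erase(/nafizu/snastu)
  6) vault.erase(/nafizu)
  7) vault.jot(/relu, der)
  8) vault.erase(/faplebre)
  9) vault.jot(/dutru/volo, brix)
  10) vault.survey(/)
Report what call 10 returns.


~$ mathcell.raiseby 73
= 73
~$ vault.dig /faplebre
= ok
~$ vault.dig /nafizu
= ok
~$ vault.jot /nafizu/snastu vacra
= created
~$ vault.erase /nafizu/snastu
= ok
~$ vault.erase /nafizu
= ok
~$ vault.jot /relu der
= created
~$ vault.erase /faplebre
= ok
~$ vault.jot /dutru/volo brix
= created
~$ vault.survey /
= [dutru/, poplo, relu]

Answer: [dutru/, poplo, relu]


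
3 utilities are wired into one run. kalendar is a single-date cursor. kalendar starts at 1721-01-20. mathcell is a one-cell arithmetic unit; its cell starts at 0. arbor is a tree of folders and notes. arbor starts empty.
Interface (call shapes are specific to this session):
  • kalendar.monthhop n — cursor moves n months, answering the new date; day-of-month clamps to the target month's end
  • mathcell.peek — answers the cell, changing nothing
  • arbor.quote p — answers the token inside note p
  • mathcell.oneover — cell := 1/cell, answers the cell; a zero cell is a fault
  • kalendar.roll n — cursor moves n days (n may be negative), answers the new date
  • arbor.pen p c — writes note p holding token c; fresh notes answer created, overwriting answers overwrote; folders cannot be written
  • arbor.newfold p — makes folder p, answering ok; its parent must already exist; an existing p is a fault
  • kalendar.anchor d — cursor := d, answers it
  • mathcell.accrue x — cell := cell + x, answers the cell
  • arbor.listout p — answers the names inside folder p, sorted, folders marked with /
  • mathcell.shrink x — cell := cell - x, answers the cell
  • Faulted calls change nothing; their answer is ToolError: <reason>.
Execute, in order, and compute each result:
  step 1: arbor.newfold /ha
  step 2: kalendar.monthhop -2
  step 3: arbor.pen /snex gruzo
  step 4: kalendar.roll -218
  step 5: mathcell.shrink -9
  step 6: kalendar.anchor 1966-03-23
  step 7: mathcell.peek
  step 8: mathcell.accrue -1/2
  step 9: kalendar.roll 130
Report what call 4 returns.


Answer: 1720-04-16

Derivation:
// newfold(p='/ha') : ok
// monthhop(n='-2') : 1720-11-20
// pen(p='/snex', c='gruzo') : created
// roll(n='-218') : 1720-04-16
// shrink(x='-9') : 9
// anchor(d='1966-03-23') : 1966-03-23
// peek() : 9
// accrue(x='-1/2') : 17/2
// roll(n='130') : 1966-07-31


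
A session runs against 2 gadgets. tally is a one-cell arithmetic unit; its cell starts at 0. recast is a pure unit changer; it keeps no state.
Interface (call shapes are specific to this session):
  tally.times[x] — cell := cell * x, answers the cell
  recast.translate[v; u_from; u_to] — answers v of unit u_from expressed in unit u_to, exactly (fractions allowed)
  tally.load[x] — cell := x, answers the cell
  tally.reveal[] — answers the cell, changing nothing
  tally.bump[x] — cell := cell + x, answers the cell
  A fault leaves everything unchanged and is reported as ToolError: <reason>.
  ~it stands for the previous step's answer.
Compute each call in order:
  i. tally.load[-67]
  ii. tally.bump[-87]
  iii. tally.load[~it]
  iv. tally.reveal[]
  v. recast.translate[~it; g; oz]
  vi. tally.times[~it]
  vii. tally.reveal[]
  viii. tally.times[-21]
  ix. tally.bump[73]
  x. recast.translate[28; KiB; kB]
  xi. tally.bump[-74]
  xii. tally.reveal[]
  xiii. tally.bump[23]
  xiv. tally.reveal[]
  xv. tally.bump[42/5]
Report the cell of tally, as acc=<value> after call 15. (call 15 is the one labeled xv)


Answer: acc=-51654459688/2945405

Derivation:
% tally.load(x: -67) ~> -67
% tally.bump(x: -87) ~> -154
% tally.load(x: ~it) ~> -154
% tally.reveal() ~> -154
% recast.translate(v: ~it, u_from: g, u_to: oz) ~> -3200000/589081
% tally.times(x: ~it) ~> 492800000/589081
% tally.reveal() ~> 492800000/589081
% tally.times(x: -21) ~> -10348800000/589081
% tally.bump(x: 73) ~> -10305797087/589081
% recast.translate(v: 28, u_from: KiB, u_to: kB) ~> 3584/125
% tally.bump(x: -74) ~> -10349389081/589081
% tally.reveal() ~> -10349389081/589081
% tally.bump(x: 23) ~> -10335840218/589081
% tally.reveal() ~> -10335840218/589081
% tally.bump(x: 42/5) ~> -51654459688/2945405


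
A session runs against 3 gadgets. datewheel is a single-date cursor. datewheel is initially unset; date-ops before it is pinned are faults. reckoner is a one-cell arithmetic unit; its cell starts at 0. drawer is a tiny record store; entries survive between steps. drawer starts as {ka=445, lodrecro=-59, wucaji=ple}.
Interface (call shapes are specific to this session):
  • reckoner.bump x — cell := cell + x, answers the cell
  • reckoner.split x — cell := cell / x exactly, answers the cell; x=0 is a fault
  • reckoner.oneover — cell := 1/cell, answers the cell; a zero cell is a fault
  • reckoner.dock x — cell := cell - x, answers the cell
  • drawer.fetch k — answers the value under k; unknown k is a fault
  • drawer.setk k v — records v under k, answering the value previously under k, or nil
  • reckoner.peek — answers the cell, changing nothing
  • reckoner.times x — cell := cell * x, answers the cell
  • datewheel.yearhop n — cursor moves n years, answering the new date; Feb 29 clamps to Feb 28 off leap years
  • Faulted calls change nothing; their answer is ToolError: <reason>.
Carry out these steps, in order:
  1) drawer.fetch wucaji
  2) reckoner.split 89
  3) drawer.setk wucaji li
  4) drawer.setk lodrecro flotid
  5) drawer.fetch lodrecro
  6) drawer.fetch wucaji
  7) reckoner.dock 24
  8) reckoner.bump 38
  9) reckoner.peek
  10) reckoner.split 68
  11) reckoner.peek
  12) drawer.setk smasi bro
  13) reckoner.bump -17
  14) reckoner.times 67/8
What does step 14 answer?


Answer: -38257/272

Derivation:
-> drawer.fetch(k→wucaji)
<- ple
-> reckoner.split(x→89)
<- 0
-> drawer.setk(k→wucaji, v→li)
<- ple
-> drawer.setk(k→lodrecro, v→flotid)
<- -59
-> drawer.fetch(k→lodrecro)
<- flotid
-> drawer.fetch(k→wucaji)
<- li
-> reckoner.dock(x→24)
<- -24
-> reckoner.bump(x→38)
<- 14
-> reckoner.peek()
<- 14
-> reckoner.split(x→68)
<- 7/34
-> reckoner.peek()
<- 7/34
-> drawer.setk(k→smasi, v→bro)
<- nil
-> reckoner.bump(x→-17)
<- -571/34
-> reckoner.times(x→67/8)
<- -38257/272


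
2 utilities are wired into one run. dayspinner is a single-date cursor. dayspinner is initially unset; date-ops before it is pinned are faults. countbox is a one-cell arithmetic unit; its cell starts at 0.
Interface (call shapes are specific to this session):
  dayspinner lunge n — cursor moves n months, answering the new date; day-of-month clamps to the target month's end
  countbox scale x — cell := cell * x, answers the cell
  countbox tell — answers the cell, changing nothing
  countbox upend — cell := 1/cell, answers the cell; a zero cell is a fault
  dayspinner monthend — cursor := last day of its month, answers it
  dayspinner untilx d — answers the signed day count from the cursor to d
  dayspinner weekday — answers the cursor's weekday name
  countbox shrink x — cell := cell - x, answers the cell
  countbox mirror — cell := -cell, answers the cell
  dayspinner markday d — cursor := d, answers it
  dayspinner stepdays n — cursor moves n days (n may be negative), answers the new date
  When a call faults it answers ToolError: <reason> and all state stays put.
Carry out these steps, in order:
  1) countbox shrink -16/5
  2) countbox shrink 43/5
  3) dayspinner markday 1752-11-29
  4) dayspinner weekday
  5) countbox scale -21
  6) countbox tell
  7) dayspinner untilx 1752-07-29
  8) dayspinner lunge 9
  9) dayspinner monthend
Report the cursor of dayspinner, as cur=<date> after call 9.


[in] countbox shrink x→-16/5
:: 16/5
[in] countbox shrink x→43/5
:: -27/5
[in] dayspinner markday d→1752-11-29
:: 1752-11-29
[in] dayspinner weekday
:: Wednesday
[in] countbox scale x→-21
:: 567/5
[in] countbox tell
:: 567/5
[in] dayspinner untilx d→1752-07-29
:: -123
[in] dayspinner lunge n→9
:: 1753-08-29
[in] dayspinner monthend
:: 1753-08-31

Answer: cur=1753-08-31


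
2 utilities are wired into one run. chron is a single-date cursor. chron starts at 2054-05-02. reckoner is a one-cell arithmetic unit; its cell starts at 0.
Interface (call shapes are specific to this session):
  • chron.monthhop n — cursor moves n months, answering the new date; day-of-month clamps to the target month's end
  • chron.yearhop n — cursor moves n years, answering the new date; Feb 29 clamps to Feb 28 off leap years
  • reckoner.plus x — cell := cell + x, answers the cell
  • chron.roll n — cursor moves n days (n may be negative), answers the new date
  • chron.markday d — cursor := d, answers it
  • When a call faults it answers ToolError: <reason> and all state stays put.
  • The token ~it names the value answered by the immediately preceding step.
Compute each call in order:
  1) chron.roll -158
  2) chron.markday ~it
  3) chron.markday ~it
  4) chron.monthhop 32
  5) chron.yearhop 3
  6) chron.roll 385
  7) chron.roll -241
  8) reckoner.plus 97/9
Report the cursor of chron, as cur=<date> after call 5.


Answer: cur=2059-07-25

Derivation:
! roll(n=-158) => 2053-11-25
! markday(d=~it) => 2053-11-25
! markday(d=~it) => 2053-11-25
! monthhop(n=32) => 2056-07-25
! yearhop(n=3) => 2059-07-25
! roll(n=385) => 2060-08-13
! roll(n=-241) => 2059-12-16
! plus(x=97/9) => 97/9


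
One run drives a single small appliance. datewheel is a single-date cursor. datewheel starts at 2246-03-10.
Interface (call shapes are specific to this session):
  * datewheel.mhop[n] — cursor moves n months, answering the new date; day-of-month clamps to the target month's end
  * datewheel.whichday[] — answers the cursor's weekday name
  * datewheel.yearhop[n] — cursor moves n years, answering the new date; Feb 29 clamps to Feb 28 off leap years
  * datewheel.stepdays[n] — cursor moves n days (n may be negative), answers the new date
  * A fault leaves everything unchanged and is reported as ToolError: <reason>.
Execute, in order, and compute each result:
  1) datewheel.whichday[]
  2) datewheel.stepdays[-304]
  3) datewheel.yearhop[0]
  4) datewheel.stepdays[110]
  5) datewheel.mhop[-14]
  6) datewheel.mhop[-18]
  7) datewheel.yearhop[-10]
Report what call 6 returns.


Answer: 2242-12-28

Derivation:
% datewheel.whichday
= Tuesday
% datewheel.stepdays n=-304
= 2245-05-10
% datewheel.yearhop n=0
= 2245-05-10
% datewheel.stepdays n=110
= 2245-08-28
% datewheel.mhop n=-14
= 2244-06-28
% datewheel.mhop n=-18
= 2242-12-28
% datewheel.yearhop n=-10
= 2232-12-28


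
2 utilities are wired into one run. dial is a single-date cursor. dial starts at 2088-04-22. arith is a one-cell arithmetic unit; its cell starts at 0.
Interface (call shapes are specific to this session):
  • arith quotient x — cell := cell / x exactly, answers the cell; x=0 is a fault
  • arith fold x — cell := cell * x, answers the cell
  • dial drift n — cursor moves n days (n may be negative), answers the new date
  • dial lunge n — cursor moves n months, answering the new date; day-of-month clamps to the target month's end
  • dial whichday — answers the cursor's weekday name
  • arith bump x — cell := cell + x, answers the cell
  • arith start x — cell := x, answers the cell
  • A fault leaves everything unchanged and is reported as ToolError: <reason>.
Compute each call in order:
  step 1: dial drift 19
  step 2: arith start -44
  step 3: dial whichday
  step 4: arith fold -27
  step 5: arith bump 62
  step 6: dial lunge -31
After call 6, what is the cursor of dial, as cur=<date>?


>>> dial drift n='19'
= 2088-05-11
>>> arith start x='-44'
= -44
>>> dial whichday
= Tuesday
>>> arith fold x='-27'
= 1188
>>> arith bump x='62'
= 1250
>>> dial lunge n='-31'
= 2085-10-11

Answer: cur=2085-10-11


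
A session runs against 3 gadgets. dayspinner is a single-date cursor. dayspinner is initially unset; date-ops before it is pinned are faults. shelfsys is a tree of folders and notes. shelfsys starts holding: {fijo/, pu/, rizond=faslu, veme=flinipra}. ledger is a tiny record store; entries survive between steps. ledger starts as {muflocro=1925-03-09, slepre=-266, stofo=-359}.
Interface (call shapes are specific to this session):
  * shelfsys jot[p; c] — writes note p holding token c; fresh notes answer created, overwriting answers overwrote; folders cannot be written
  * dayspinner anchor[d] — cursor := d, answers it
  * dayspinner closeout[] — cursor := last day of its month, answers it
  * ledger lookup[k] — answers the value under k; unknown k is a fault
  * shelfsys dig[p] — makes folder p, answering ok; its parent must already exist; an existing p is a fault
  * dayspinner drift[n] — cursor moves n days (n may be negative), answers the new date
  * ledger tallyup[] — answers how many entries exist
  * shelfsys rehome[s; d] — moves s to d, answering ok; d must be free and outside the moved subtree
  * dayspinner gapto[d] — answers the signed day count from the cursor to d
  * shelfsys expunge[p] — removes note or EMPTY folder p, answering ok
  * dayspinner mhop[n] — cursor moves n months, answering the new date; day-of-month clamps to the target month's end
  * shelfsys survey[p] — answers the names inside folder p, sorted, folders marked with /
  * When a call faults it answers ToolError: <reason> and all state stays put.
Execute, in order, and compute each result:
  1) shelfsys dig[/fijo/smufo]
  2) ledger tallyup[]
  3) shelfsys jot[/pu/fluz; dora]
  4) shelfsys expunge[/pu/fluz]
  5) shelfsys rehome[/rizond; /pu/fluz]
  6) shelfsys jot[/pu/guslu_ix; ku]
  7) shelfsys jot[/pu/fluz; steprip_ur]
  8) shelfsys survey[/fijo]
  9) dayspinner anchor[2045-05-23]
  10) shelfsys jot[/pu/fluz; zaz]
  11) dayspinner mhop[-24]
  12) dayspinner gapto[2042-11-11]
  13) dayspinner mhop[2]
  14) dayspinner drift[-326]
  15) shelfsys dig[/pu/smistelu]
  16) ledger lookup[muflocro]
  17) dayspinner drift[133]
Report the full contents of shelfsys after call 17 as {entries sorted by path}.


Answer: {fijo/, fijo/smufo/, pu/, pu/fluz=zaz, pu/guslu_ix=ku, pu/smistelu/, veme=flinipra}

Derivation:
Calling shelfsys dig passing p='/fijo/smufo', and observe ok.
Invoking ledger tallyup, → 3.
Invoking shelfsys jot passing p='/pu/fluz', c='dora', — result: created.
I call shelfsys expunge passing p='/pu/fluz', and observe ok.
Now I run shelfsys rehome passing s='/rizond', d='/pu/fluz', and see ok.
I try shelfsys jot passing p='/pu/guslu_ix', c='ku', → created.
I use shelfsys jot passing p='/pu/fluz', c='steprip_ur', yielding overwrote.
I use shelfsys survey passing p='/fijo', giving [smufo/].
Using dayspinner anchor passing d='2045-05-23', — result: 2045-05-23.
Calling shelfsys jot passing p='/pu/fluz', c='zaz', and get overwrote.
I call dayspinner mhop passing n='-24', yielding 2043-05-23.
Next I call dayspinner gapto passing d='2042-11-11', — result: -193.
I use dayspinner mhop passing n='2', which returns 2043-07-23.
I call dayspinner drift passing n='-326', — result: 2042-08-31.
I try shelfsys dig passing p='/pu/smistelu', — result: ok.
I call ledger lookup passing k='muflocro', → 1925-03-09.
I use dayspinner drift passing n='133', yielding 2043-01-11.


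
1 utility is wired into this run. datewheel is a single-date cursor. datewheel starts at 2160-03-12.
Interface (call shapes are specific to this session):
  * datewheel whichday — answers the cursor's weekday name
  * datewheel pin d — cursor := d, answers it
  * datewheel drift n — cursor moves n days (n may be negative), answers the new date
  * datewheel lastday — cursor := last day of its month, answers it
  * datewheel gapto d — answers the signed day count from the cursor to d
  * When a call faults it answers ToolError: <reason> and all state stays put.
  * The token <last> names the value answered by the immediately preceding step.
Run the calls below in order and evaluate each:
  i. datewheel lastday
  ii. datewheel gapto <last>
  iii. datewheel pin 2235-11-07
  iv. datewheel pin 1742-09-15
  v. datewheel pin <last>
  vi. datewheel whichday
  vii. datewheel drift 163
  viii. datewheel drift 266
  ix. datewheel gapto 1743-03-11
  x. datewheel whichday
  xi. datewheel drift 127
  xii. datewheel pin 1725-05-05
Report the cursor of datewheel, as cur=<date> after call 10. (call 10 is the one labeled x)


Answer: cur=1743-11-18

Derivation:
Step: datewheel lastday[]
Result: 2160-03-31
Step: datewheel gapto[<last>]
Result: 0
Step: datewheel pin[2235-11-07]
Result: 2235-11-07
Step: datewheel pin[1742-09-15]
Result: 1742-09-15
Step: datewheel pin[<last>]
Result: 1742-09-15
Step: datewheel whichday[]
Result: Saturday
Step: datewheel drift[163]
Result: 1743-02-25
Step: datewheel drift[266]
Result: 1743-11-18
Step: datewheel gapto[1743-03-11]
Result: -252
Step: datewheel whichday[]
Result: Monday
Step: datewheel drift[127]
Result: 1744-03-24
Step: datewheel pin[1725-05-05]
Result: 1725-05-05


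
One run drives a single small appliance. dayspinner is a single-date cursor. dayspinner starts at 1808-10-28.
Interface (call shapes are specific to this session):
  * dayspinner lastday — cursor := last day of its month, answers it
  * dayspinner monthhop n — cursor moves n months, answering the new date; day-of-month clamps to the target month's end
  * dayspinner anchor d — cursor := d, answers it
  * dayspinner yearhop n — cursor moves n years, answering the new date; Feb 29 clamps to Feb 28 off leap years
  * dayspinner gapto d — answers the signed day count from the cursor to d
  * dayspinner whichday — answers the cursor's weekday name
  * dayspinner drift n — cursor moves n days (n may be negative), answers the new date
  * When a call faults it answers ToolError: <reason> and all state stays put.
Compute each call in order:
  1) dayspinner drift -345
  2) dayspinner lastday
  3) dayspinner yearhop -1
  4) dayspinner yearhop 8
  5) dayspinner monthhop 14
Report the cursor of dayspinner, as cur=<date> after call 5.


Answer: cur=1816-01-30

Derivation:
% 1. dayspinner drift(n=-345) -> 1807-11-18
% 2. dayspinner lastday() -> 1807-11-30
% 3. dayspinner yearhop(n=-1) -> 1806-11-30
% 4. dayspinner yearhop(n=8) -> 1814-11-30
% 5. dayspinner monthhop(n=14) -> 1816-01-30


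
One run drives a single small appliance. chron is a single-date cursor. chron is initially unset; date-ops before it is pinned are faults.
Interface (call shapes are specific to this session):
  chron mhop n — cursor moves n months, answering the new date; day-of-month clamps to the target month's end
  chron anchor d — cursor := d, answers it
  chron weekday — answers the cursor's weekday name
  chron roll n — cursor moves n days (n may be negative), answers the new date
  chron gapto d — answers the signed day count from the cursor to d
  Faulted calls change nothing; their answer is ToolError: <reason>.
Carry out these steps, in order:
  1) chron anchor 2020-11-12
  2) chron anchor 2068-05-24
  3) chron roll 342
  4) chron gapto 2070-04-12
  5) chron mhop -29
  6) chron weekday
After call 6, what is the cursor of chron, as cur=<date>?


> chron anchor d='2020-11-12'
  2020-11-12
> chron anchor d='2068-05-24'
  2068-05-24
> chron roll n='342'
  2069-05-01
> chron gapto d='2070-04-12'
  346
> chron mhop n='-29'
  2066-12-01
> chron weekday
  Wednesday

Answer: cur=2066-12-01


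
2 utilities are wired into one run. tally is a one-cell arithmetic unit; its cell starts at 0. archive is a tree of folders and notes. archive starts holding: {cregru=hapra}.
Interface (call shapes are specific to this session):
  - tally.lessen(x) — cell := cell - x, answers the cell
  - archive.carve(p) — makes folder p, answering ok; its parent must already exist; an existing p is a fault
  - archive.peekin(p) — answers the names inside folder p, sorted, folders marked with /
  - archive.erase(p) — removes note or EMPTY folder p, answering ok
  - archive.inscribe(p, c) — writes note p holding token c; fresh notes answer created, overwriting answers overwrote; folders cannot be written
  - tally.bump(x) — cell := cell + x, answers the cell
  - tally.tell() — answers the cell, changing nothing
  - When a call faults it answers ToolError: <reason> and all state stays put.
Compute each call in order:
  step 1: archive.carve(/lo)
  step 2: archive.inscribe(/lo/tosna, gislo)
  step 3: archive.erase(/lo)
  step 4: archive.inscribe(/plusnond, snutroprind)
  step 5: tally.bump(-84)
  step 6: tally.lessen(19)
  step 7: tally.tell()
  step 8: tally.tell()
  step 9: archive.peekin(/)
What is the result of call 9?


Answer: [cregru, lo/, plusnond]

Derivation:
# archive.carve(p: /lo) -> ok
# archive.inscribe(p: /lo/tosna, c: gislo) -> created
# archive.erase(p: /lo) -> ToolError: not empty
# archive.inscribe(p: /plusnond, c: snutroprind) -> created
# tally.bump(x: -84) -> -84
# tally.lessen(x: 19) -> -103
# tally.tell() -> -103
# tally.tell() -> -103
# archive.peekin(p: /) -> [cregru, lo/, plusnond]
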